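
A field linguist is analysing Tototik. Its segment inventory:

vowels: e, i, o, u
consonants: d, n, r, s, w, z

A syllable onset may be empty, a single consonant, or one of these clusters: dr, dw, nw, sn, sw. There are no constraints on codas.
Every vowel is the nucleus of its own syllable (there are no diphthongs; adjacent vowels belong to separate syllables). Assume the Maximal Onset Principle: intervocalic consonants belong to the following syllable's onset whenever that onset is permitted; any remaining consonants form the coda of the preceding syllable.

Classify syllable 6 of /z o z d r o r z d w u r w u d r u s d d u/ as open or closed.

The vowels are o, o, u, u, u, u — 6 nuclei, so 6 syllables.
V1 /o/ – V2 /o/: /zdr/ — longest licit onset from the right is /dr/, leaving /z/ as coda.
V2 /o/ – V3 /u/: cluster /rzdw/ — the longest permitted-onset suffix is /dw/; onset = /dw/, preceding coda = /rz/.
V3 /u/ – V4 /u/: cluster /rw/ — the longest permitted-onset suffix is /w/; onset = /w/, preceding coda = /r/.
V4 /u/ – V5 /u/: /dr/ — entire cluster is a permitted onset → onset /dr/, coda ∅.
V5 /u/ – V6 /u/: /sdd/; trying suffixes from longest down, /d/ is the first permitted one, so coda /sd/ | onset /d/.
Result: zoz.drorz.dwur.wu.drusd.du.
Syllable 6 is /du/; it ends in its nucleus with no coda, so it is open.

open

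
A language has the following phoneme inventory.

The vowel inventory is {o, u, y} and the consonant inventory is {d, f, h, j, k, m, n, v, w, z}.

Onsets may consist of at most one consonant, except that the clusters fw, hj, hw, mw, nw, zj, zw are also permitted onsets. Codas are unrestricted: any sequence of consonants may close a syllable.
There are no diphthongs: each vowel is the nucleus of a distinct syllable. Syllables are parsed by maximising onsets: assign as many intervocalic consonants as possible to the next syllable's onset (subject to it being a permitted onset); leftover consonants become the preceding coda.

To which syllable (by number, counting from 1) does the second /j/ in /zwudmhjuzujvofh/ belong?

The vowels are u, u, u, o — 4 nuclei, so 4 syllables.
/u…u/ gap (V1→V2): cluster /dmhj/ — the longest permitted-onset suffix is /hj/; onset = /hj/, preceding coda = /dm/.
/u…u/ gap (V2→V3): /z/ → onset of the next syllable (single consonants are always licit onsets).
/u…o/ gap (V3→V4): /jv/ — longest licit onset from the right is /v/, leaving /j/ as coda.
Result: zwudm.hju.zuj.vofh.
The second /j/ is in the coda of syllable 3 (/zuj/).

3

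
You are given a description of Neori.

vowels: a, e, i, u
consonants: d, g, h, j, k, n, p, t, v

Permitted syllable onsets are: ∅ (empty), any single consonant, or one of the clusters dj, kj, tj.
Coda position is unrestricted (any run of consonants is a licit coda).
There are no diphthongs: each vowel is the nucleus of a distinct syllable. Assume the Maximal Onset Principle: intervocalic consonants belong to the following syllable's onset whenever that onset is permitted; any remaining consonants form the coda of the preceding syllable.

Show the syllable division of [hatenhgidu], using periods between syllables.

Vowels present: a, e, i, u; each is a nucleus, giving 4 syllables.
V1 /a/ – V2 /e/: /t/ is a single consonant, so it becomes the next onset.
V2 /e/ – V3 /i/: /nhg/ splits as /nh/ + /g/ (/g/ is the longest suffix that is a licit onset).
V3 /i/ – V4 /u/: /d/ → onset of the next syllable (single consonants are always licit onsets).

ha.tenh.gi.du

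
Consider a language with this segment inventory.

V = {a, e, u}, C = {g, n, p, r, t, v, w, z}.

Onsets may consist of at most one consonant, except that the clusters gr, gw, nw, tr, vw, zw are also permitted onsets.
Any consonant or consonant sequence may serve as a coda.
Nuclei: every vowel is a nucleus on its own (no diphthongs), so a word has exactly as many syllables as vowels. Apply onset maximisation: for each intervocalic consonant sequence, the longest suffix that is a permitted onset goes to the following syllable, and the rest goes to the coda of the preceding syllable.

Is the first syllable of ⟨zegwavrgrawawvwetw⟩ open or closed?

The vowels are e, a, a, a, e — 5 nuclei, so 5 syllables.
/e…a/ gap (V1→V2): /gw/ — entire cluster is a permitted onset → onset /gw/, coda ∅.
/a…a/ gap (V2→V3): /vrgr/; trying suffixes from longest down, /gr/ is the first permitted one, so coda /vr/ | onset /gr/.
/a…a/ gap (V3→V4): /w/ → onset of the next syllable (single consonants are always licit onsets).
/a…e/ gap (V4→V5): /wvw/; trying suffixes from longest down, /vw/ is the first permitted one, so coda /w/ | onset /vw/.
So the parse is ze.gwavr.gra.waw.vwetw.
Syllable 1 is /ze/; it ends in its nucleus with no coda, so it is open.

open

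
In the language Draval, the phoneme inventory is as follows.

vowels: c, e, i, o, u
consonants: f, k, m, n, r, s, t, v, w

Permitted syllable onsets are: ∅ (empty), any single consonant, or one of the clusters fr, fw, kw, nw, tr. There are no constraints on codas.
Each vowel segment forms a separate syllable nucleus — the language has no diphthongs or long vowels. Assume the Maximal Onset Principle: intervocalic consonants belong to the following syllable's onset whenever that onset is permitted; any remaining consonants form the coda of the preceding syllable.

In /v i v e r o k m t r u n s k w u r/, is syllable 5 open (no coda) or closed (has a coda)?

closed

Nuclei (vowels): i, e, o, u, u → 5 syllables.
V1 /i/ – V2 /e/: /v/ is a single consonant, so it becomes the next onset.
V2 /e/ – V3 /o/: /r/ → onset of the next syllable (single consonants are always licit onsets).
V3 /o/ – V4 /u/: cluster /kmtr/ — the longest permitted-onset suffix is /tr/; onset = /tr/, preceding coda = /km/.
V4 /u/ – V5 /u/: /nskw/ splits as /ns/ + /kw/ (/kw/ is the longest suffix that is a licit onset).
Syllabification: vi.ve.rokm.truns.kwur.
Syllable 5 is /kwur/ with coda /r/, so it is closed.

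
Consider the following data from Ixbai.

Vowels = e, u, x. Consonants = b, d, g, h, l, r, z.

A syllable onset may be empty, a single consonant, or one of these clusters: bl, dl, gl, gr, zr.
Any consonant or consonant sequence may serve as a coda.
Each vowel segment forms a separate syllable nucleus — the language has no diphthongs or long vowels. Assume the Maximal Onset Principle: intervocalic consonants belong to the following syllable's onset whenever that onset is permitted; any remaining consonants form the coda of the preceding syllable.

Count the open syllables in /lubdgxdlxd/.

1

Nuclei (vowels): u, x, x → 3 syllables.
/u…x/ gap (V1→V2): cluster /bdg/ — the longest permitted-onset suffix is /g/; onset = /g/, preceding coda = /bd/.
/x…x/ gap (V2→V3): /dl/ is a licit onset in full, so it all attaches to the next syllable.
Syllabification: lubd.gx.dlxd.
Classifying each syllable: /lubd/ (closed), /gx/ (open), /dlxd/ (closed).
Open syllables: 1.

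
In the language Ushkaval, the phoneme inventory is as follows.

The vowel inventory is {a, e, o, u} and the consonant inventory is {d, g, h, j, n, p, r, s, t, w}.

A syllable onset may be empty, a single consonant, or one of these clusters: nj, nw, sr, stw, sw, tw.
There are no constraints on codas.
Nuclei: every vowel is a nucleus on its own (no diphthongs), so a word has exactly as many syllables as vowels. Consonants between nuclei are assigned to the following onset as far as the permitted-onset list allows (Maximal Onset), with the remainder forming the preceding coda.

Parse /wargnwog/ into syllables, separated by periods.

Vowels present: a, o; each is a nucleus, giving 2 syllables.
σ1/σ2 boundary: /rgnw/; trying suffixes from longest down, /nw/ is the first permitted one, so coda /rg/ | onset /nw/.

warg.nwog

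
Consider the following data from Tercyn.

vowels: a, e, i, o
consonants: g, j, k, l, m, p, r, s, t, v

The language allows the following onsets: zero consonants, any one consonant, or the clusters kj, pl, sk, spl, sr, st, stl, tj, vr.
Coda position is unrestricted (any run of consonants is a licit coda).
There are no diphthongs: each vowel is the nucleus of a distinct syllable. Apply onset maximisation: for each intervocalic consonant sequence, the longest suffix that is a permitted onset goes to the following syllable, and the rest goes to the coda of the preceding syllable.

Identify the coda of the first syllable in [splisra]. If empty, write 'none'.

none

Nuclei (vowels): i, a → 2 syllables.
V1 /i/ – V2 /a/: /sr/ is a licit onset in full, so it all attaches to the next syllable.
Syllabification: spli.sra.
Syllable 1 is /spli/: onset /spl/, nucleus /i/, coda ∅.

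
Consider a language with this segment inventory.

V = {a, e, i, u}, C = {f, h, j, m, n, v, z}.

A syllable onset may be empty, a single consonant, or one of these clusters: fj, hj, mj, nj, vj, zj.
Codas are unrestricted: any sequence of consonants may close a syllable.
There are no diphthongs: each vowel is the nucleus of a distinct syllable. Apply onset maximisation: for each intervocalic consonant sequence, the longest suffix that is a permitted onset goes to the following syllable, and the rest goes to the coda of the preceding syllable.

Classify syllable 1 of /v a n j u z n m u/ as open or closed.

open

Nuclei (vowels): a, u, u → 3 syllables.
/a…u/ gap (V1→V2): cluster /nj/ — /nj/ is itself a permitted onset, so the whole cluster goes right; preceding coda = ∅.
/u…u/ gap (V2→V3): /znm/ splits as /zn/ + /m/ (/m/ is the longest suffix that is a licit onset).
Putting it together: va.njuzn.mu.
Syllable 1 is /va/; it ends in its nucleus with no coda, so it is open.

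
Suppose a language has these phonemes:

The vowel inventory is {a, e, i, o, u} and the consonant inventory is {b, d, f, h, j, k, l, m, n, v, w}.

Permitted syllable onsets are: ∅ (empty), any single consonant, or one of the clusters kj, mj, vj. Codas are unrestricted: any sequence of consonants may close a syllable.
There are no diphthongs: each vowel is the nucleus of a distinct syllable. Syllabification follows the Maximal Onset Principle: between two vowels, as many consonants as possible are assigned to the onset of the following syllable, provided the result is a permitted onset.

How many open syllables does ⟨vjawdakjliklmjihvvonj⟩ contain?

Nuclei (vowels): a, a, i, i, o → 5 syllables.
V1 /a/ – V2 /a/: /wd/ — longest licit onset from the right is /d/, leaving /w/ as coda.
V2 /a/ – V3 /i/: cluster /kjl/ — the longest permitted-onset suffix is /l/; onset = /l/, preceding coda = /kj/.
V3 /i/ – V4 /i/: /klmj/; trying suffixes from longest down, /mj/ is the first permitted one, so coda /kl/ | onset /mj/.
V4 /i/ – V5 /o/: /hvv/; trying suffixes from longest down, /v/ is the first permitted one, so coda /hv/ | onset /v/.
So the parse is vjaw.dakj.likl.mjihv.vonj.
Classifying each syllable: /vjaw/ (closed), /dakj/ (closed), /likl/ (closed), /mjihv/ (closed), /vonj/ (closed).
Open syllables: 0.

0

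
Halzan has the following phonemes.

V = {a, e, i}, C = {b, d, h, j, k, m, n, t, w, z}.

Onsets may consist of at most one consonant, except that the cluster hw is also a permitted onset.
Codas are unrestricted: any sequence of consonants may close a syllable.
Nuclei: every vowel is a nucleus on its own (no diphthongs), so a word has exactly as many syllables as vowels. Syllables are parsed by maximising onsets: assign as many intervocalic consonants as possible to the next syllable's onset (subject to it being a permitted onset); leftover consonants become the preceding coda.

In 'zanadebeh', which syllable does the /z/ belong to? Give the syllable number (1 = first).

The vowels are a, a, e, e — 4 nuclei, so 4 syllables.
Between /a/ (V1) and /a/ (V2): /n/ → onset of the next syllable (single consonants are always licit onsets).
Between /a/ (V2) and /e/ (V3): /d/ → onset of the next syllable (single consonants are always licit onsets).
Between /e/ (V3) and /e/ (V4): just /b/ — single C goes to the following onset.
So the parse is za.na.de.beh.
The /z/ is in the onset of syllable 1 (/za/).

1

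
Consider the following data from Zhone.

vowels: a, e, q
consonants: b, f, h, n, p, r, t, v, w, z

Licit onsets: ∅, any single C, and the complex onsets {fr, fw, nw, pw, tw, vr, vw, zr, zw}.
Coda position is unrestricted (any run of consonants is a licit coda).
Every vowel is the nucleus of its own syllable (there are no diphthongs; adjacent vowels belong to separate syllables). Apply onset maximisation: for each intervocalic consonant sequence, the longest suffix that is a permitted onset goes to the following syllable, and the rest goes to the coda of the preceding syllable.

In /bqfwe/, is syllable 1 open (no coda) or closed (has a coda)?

open

The vowels are q, e — 2 nuclei, so 2 syllables.
/q…e/ gap (V1→V2): cluster /fw/ — /fw/ is itself a permitted onset, so the whole cluster goes right; preceding coda = ∅.
So the parse is bq.fwe.
Syllable 1 is /bq/; it ends in its nucleus with no coda, so it is open.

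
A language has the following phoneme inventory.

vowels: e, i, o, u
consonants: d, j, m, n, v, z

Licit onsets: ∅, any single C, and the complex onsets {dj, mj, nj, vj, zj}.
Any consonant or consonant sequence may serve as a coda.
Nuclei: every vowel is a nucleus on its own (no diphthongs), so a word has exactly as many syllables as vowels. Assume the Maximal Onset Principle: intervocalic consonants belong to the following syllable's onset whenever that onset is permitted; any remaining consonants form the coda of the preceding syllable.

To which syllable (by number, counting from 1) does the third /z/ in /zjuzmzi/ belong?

The vowels are u, i — 2 nuclei, so 2 syllables.
/u…i/ gap (V1→V2): /zmz/ splits as /zm/ + /z/ (/z/ is the longest suffix that is a licit onset).
So the parse is zjuzm.zi.
The third /z/ is in the onset of syllable 2 (/zi/).

2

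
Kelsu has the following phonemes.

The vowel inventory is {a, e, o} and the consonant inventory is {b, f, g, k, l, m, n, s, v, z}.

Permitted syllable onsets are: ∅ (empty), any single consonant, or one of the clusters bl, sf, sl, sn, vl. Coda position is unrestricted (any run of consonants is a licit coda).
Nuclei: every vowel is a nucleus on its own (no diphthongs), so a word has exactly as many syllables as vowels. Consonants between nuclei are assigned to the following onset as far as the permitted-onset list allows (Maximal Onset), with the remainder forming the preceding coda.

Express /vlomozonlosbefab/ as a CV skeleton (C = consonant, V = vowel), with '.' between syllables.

Vowels present: o, o, o, o, e, a; each is a nucleus, giving 6 syllables.
V1 /o/ – V2 /o/: just /m/ — single C goes to the following onset.
V2 /o/ – V3 /o/: /z/ → onset of the next syllable (single consonants are always licit onsets).
V3 /o/ – V4 /o/: /nl/ splits as /n/ + /l/ (/l/ is the longest suffix that is a licit onset).
V4 /o/ – V5 /e/: /sb/ splits as /s/ + /b/ (/b/ is the longest suffix that is a licit onset).
V5 /e/ – V6 /a/: just /f/ — single C goes to the following onset.
Putting it together: vlo.mo.zon.los.be.fab.
Mapping each syllable to C/V: /vlo/ → CCV, /mo/ → CV, /zon/ → CVC, /los/ → CVC, /be/ → CV, /fab/ → CVC.

CCV.CV.CVC.CVC.CV.CVC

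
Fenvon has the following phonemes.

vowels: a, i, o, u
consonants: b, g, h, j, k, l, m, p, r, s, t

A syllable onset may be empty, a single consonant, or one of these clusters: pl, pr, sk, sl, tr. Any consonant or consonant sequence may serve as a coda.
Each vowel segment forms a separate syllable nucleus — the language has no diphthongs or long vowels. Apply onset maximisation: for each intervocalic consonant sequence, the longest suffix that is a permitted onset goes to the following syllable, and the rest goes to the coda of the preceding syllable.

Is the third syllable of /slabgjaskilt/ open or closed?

closed

The vowels are a, a, i — 3 nuclei, so 3 syllables.
σ1/σ2 boundary: cluster /bgj/ — the longest permitted-onset suffix is /j/; onset = /j/, preceding coda = /bg/.
σ2/σ3 boundary: /sk/ — entire cluster is a permitted onset → onset /sk/, coda ∅.
So the parse is slabg.ja.skilt.
Syllable 3 is /skilt/ with coda /lt/, so it is closed.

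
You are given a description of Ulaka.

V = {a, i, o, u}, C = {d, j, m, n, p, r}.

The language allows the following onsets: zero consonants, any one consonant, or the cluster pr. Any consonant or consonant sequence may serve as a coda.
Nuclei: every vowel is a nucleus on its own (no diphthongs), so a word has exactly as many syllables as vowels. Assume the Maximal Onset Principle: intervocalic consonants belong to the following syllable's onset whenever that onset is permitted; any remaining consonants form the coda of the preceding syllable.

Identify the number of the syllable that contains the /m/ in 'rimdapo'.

Vowels present: i, a, o; each is a nucleus, giving 3 syllables.
Between /i/ (V1) and /a/ (V2): /md/ splits as /m/ + /d/ (/d/ is the longest suffix that is a licit onset).
Between /a/ (V2) and /o/ (V3): just /p/ — single C goes to the following onset.
Putting it together: rim.da.po.
The /m/ is in the coda of syllable 1 (/rim/).

1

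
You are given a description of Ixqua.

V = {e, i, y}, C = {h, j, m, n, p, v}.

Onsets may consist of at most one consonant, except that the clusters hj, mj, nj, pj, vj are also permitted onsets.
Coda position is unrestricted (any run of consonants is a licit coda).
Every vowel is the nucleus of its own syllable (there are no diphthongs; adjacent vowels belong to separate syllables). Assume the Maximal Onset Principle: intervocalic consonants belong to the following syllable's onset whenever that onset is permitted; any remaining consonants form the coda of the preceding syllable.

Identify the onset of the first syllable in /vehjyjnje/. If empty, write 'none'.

Vowels present: e, y, e; each is a nucleus, giving 3 syllables.
V1 /e/ – V2 /y/: /hj/ — entire cluster is a permitted onset → onset /hj/, coda ∅.
V2 /y/ – V3 /e/: cluster /jnj/ — the longest permitted-onset suffix is /nj/; onset = /nj/, preceding coda = /j/.
Putting it together: ve.hjyj.nje.
Syllable 1 is /ve/: onset /v/, nucleus /e/, coda ∅.

v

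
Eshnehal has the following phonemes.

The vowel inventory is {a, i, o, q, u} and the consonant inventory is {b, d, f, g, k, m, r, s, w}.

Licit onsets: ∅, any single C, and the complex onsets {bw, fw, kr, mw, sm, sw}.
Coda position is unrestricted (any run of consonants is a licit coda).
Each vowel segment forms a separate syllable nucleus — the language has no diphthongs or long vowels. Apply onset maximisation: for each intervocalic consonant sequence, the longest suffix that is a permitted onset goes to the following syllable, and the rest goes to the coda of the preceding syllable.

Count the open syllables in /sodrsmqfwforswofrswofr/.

0

Nuclei (vowels): o, q, o, o, o → 5 syllables.
Between /o/ (V1) and /q/ (V2): /drsm/ splits as /dr/ + /sm/ (/sm/ is the longest suffix that is a licit onset).
Between /q/ (V2) and /o/ (V3): /fwf/ splits as /fw/ + /f/ (/f/ is the longest suffix that is a licit onset).
Between /o/ (V3) and /o/ (V4): /rsw/ — longest licit onset from the right is /sw/, leaving /r/ as coda.
Between /o/ (V4) and /o/ (V5): /frsw/; trying suffixes from longest down, /sw/ is the first permitted one, so coda /fr/ | onset /sw/.
Syllabification: sodr.smqfw.for.swofr.swofr.
Classifying each syllable: /sodr/ (closed), /smqfw/ (closed), /for/ (closed), /swofr/ (closed), /swofr/ (closed).
Open syllables: 0.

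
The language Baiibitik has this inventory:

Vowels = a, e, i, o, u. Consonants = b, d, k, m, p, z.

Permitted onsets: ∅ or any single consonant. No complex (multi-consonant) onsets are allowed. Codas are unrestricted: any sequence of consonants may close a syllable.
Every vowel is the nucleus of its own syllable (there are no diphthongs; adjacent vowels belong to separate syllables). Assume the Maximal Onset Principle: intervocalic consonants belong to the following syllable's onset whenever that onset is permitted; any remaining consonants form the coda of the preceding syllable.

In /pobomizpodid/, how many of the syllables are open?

3

Nuclei (vowels): o, o, i, o, i → 5 syllables.
Between /o/ (V1) and /o/ (V2): /b/ is a single consonant, so it becomes the next onset.
Between /o/ (V2) and /i/ (V3): /m/ is a single consonant, so it becomes the next onset.
Between /i/ (V3) and /o/ (V4): /zp/ — longest licit onset from the right is /p/, leaving /z/ as coda.
Between /o/ (V4) and /i/ (V5): just /d/ — single C goes to the following onset.
Syllabification: po.bo.miz.po.did.
Classifying each syllable: /po/ (open), /bo/ (open), /miz/ (closed), /po/ (open), /did/ (closed).
Open syllables: 3.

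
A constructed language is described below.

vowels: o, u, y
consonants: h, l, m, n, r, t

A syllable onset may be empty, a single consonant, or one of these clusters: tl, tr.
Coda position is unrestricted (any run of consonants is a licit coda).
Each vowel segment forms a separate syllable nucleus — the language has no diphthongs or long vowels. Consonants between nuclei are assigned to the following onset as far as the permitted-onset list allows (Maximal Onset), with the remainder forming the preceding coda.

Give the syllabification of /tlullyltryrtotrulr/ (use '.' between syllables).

tlul.lyl.tryr.to.trulr

The vowels are u, y, y, o, u — 5 nuclei, so 5 syllables.
/u…y/ gap (V1→V2): /ll/; trying suffixes from longest down, /l/ is the first permitted one, so coda /l/ | onset /l/.
/y…y/ gap (V2→V3): /ltr/ — longest licit onset from the right is /tr/, leaving /l/ as coda.
/y…o/ gap (V3→V4): cluster /rt/ — the longest permitted-onset suffix is /t/; onset = /t/, preceding coda = /r/.
/o…u/ gap (V4→V5): cluster /tr/ — /tr/ is itself a permitted onset, so the whole cluster goes right; preceding coda = ∅.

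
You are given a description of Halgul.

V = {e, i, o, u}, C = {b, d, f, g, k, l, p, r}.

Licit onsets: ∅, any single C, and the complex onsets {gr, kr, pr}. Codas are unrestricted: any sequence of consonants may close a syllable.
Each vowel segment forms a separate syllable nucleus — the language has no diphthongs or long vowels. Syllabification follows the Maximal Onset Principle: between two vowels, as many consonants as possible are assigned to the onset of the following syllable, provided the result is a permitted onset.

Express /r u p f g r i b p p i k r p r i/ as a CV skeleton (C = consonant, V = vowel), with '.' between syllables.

The vowels are u, i, i, i — 4 nuclei, so 4 syllables.
/u…i/ gap (V1→V2): /pfgr/; trying suffixes from longest down, /gr/ is the first permitted one, so coda /pf/ | onset /gr/.
/i…i/ gap (V2→V3): /bpp/; trying suffixes from longest down, /p/ is the first permitted one, so coda /bp/ | onset /p/.
/i…i/ gap (V3→V4): /krpr/; trying suffixes from longest down, /pr/ is the first permitted one, so coda /kr/ | onset /pr/.
So the parse is rupf.gribp.pikr.pri.
Mapping each syllable to C/V: /rupf/ → CVCC, /gribp/ → CCVCC, /pikr/ → CVCC, /pri/ → CCV.

CVCC.CCVCC.CVCC.CCV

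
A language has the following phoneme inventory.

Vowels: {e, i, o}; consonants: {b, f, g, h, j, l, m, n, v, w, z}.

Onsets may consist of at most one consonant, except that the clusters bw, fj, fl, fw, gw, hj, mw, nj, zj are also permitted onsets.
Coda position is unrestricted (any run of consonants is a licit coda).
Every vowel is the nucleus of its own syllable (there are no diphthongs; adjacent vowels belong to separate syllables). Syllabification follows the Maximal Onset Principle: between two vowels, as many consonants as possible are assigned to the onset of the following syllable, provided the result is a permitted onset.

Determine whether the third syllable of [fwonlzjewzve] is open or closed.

The vowels are o, e, e — 3 nuclei, so 3 syllables.
V1 /o/ – V2 /e/: /nlzj/ — longest licit onset from the right is /zj/, leaving /nl/ as coda.
V2 /e/ – V3 /e/: /wzv/ — longest licit onset from the right is /v/, leaving /wz/ as coda.
Syllabification: fwonl.zjewz.ve.
Syllable 3 is /ve/; it ends in its nucleus with no coda, so it is open.

open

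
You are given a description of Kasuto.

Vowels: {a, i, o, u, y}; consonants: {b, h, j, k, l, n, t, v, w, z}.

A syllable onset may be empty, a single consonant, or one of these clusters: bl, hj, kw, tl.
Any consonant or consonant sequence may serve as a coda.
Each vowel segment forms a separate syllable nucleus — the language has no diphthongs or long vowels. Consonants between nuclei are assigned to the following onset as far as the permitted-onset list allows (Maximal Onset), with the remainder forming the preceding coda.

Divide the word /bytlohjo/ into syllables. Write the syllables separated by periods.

Vowels present: y, o, o; each is a nucleus, giving 3 syllables.
V1 /y/ – V2 /o/: /tl/ is a licit onset in full, so it all attaches to the next syllable.
V2 /o/ – V3 /o/: cluster /hj/ — /hj/ is itself a permitted onset, so the whole cluster goes right; preceding coda = ∅.

by.tlo.hjo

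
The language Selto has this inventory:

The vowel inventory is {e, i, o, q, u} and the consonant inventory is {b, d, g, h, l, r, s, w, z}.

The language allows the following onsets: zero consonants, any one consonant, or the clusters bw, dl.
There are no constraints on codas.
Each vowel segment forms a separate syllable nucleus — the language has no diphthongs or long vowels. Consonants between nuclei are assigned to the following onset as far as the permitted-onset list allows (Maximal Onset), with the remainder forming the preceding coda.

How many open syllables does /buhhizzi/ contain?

1

The vowels are u, i, i — 3 nuclei, so 3 syllables.
σ1/σ2 boundary: /hh/ — longest licit onset from the right is /h/, leaving /h/ as coda.
σ2/σ3 boundary: /zz/; trying suffixes from longest down, /z/ is the first permitted one, so coda /z/ | onset /z/.
Syllabification: buh.hiz.zi.
Classifying each syllable: /buh/ (closed), /hiz/ (closed), /zi/ (open).
Open syllables: 1.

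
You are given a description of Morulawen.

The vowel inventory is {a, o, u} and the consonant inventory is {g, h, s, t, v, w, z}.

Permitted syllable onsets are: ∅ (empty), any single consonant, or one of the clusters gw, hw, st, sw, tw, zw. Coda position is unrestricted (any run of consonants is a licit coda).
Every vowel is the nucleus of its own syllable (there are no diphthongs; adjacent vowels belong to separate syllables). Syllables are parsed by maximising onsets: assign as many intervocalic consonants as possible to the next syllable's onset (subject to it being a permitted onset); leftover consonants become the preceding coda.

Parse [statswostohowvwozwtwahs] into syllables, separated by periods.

The vowels are a, o, o, o, o, a — 6 nuclei, so 6 syllables.
V1 /a/ – V2 /o/: /tsw/ splits as /t/ + /sw/ (/sw/ is the longest suffix that is a licit onset).
V2 /o/ – V3 /o/: cluster /st/ — /st/ is itself a permitted onset, so the whole cluster goes right; preceding coda = ∅.
V3 /o/ – V4 /o/: /h/ is a single consonant, so it becomes the next onset.
V4 /o/ – V5 /o/: /wvw/ splits as /wv/ + /w/ (/w/ is the longest suffix that is a licit onset).
V5 /o/ – V6 /a/: /zwtw/; trying suffixes from longest down, /tw/ is the first permitted one, so coda /zw/ | onset /tw/.

stat.swo.sto.howv.wozw.twahs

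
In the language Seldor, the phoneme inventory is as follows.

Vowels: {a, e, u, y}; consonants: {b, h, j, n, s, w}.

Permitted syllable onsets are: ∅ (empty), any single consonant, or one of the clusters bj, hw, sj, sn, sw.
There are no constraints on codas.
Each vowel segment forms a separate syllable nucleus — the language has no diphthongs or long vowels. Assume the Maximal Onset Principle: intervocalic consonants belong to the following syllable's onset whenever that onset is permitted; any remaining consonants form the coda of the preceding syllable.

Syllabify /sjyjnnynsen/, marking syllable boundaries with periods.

sjyjn.nyn.sen

Vowels present: y, y, e; each is a nucleus, giving 3 syllables.
/y…y/ gap (V1→V2): /jnn/ splits as /jn/ + /n/ (/n/ is the longest suffix that is a licit onset).
/y…e/ gap (V2→V3): /ns/ splits as /n/ + /s/ (/s/ is the longest suffix that is a licit onset).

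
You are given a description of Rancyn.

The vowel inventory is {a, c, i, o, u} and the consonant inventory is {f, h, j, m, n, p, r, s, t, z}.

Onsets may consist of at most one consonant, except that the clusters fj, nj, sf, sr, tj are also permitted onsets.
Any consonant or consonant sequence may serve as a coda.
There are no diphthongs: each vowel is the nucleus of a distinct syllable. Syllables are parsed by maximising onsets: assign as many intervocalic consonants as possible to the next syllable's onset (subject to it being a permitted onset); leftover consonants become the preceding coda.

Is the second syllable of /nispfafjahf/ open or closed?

open

Vowels present: i, a, a; each is a nucleus, giving 3 syllables.
V1 /i/ – V2 /a/: /spf/; trying suffixes from longest down, /f/ is the first permitted one, so coda /sp/ | onset /f/.
V2 /a/ – V3 /a/: /fj/ — entire cluster is a permitted onset → onset /fj/, coda ∅.
Putting it together: nisp.fa.fjahf.
Syllable 2 is /fa/; it ends in its nucleus with no coda, so it is open.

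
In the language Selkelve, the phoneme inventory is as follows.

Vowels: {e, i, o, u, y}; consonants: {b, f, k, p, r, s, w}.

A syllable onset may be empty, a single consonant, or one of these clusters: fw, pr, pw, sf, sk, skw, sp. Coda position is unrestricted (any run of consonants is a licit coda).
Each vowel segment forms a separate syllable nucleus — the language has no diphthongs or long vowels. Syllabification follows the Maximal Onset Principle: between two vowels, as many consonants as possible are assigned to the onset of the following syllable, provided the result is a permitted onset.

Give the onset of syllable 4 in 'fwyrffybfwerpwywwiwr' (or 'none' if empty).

pw

Vowels present: y, y, e, y, i; each is a nucleus, giving 5 syllables.
σ1/σ2 boundary: cluster /rff/ — the longest permitted-onset suffix is /f/; onset = /f/, preceding coda = /rf/.
σ2/σ3 boundary: /bfw/ — longest licit onset from the right is /fw/, leaving /b/ as coda.
σ3/σ4 boundary: /rpw/; trying suffixes from longest down, /pw/ is the first permitted one, so coda /r/ | onset /pw/.
σ4/σ5 boundary: /ww/ splits as /w/ + /w/ (/w/ is the longest suffix that is a licit onset).
So the parse is fwyrf.fyb.fwer.pwyw.wiwr.
Syllable 4 is /pwyw/: onset /pw/, nucleus /y/, coda /w/.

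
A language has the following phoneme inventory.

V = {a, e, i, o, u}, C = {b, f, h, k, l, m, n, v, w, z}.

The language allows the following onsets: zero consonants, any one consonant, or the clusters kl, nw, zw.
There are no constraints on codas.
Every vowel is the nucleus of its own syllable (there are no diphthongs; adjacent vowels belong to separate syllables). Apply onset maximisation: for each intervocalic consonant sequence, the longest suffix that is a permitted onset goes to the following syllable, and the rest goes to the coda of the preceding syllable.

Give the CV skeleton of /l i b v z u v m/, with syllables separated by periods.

CVCC.CVCC

Nuclei (vowels): i, u → 2 syllables.
σ1/σ2 boundary: /bvz/; trying suffixes from longest down, /z/ is the first permitted one, so coda /bv/ | onset /z/.
Result: libv.zuvm.
Mapping each syllable to C/V: /libv/ → CVCC, /zuvm/ → CVCC.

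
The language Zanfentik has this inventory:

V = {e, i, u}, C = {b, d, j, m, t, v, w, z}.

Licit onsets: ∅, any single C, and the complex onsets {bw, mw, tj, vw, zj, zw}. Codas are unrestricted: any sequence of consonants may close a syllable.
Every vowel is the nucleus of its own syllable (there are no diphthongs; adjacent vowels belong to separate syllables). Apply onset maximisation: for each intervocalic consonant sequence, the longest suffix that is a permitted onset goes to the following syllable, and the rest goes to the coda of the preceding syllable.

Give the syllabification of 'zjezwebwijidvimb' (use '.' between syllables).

zje.zwe.bwi.jid.vimb

The vowels are e, e, i, i, i — 5 nuclei, so 5 syllables.
σ1/σ2 boundary: cluster /zw/ — /zw/ is itself a permitted onset, so the whole cluster goes right; preceding coda = ∅.
σ2/σ3 boundary: /bw/ is a licit onset in full, so it all attaches to the next syllable.
σ3/σ4 boundary: /j/ is a single consonant, so it becomes the next onset.
σ4/σ5 boundary: /dv/ — longest licit onset from the right is /v/, leaving /d/ as coda.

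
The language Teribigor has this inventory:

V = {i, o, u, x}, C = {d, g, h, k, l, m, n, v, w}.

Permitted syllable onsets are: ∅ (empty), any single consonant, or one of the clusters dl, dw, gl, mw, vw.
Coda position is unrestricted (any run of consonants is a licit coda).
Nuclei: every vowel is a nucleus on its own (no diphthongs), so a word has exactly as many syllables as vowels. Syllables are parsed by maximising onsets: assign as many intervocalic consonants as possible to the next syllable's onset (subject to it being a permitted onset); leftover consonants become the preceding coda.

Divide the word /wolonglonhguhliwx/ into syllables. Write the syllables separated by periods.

wo.lon.glonh.guh.li.wx

Nuclei (vowels): o, o, o, u, i, x → 6 syllables.
σ1/σ2 boundary: /l/ is a single consonant, so it becomes the next onset.
σ2/σ3 boundary: /ngl/; trying suffixes from longest down, /gl/ is the first permitted one, so coda /n/ | onset /gl/.
σ3/σ4 boundary: /nhg/ splits as /nh/ + /g/ (/g/ is the longest suffix that is a licit onset).
σ4/σ5 boundary: /hl/ — longest licit onset from the right is /l/, leaving /h/ as coda.
σ5/σ6 boundary: just /w/ — single C goes to the following onset.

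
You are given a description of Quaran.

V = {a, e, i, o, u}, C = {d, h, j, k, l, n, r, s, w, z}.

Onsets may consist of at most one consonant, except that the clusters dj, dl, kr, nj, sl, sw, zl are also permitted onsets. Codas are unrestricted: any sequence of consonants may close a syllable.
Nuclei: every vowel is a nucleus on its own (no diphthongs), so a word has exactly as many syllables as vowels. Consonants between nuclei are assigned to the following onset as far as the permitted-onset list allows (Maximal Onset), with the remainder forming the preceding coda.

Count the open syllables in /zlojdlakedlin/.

Nuclei (vowels): o, a, e, i → 4 syllables.
/o…a/ gap (V1→V2): /jdl/; trying suffixes from longest down, /dl/ is the first permitted one, so coda /j/ | onset /dl/.
/a…e/ gap (V2→V3): just /k/ — single C goes to the following onset.
/e…i/ gap (V3→V4): /dl/ is a licit onset in full, so it all attaches to the next syllable.
Putting it together: zloj.dla.ke.dlin.
Classifying each syllable: /zloj/ (closed), /dla/ (open), /ke/ (open), /dlin/ (closed).
Open syllables: 2.

2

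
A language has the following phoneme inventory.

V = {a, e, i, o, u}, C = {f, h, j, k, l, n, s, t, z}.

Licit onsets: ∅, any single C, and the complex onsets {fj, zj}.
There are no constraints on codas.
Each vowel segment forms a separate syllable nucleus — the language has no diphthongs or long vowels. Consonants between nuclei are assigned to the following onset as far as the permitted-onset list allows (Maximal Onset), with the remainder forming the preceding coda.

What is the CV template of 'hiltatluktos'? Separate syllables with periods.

Nuclei (vowels): i, a, u, o → 4 syllables.
Between /i/ (V1) and /a/ (V2): /lt/ — longest licit onset from the right is /t/, leaving /l/ as coda.
Between /a/ (V2) and /u/ (V3): cluster /tl/ — the longest permitted-onset suffix is /l/; onset = /l/, preceding coda = /t/.
Between /u/ (V3) and /o/ (V4): cluster /kt/ — the longest permitted-onset suffix is /t/; onset = /t/, preceding coda = /k/.
Putting it together: hil.tat.luk.tos.
Mapping each syllable to C/V: /hil/ → CVC, /tat/ → CVC, /luk/ → CVC, /tos/ → CVC.

CVC.CVC.CVC.CVC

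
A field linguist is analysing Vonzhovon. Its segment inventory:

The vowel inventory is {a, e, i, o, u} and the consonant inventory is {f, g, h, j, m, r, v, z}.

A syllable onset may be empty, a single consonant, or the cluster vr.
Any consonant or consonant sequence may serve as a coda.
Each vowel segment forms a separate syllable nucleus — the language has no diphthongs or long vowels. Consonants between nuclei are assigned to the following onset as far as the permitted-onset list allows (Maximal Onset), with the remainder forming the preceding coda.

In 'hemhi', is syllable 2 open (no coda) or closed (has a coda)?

open

Vowels present: e, i; each is a nucleus, giving 2 syllables.
Between /e/ (V1) and /i/ (V2): cluster /mh/ — the longest permitted-onset suffix is /h/; onset = /h/, preceding coda = /m/.
Putting it together: hem.hi.
Syllable 2 is /hi/; it ends in its nucleus with no coda, so it is open.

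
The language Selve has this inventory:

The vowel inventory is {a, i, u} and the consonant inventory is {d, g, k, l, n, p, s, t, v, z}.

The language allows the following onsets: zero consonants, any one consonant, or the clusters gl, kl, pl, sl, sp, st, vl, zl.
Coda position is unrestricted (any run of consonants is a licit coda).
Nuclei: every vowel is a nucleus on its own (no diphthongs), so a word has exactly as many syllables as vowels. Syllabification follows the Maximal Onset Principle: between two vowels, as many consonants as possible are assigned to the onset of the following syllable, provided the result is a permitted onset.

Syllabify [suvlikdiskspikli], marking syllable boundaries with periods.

su.vlik.disk.spi.kli

The vowels are u, i, i, i, i — 5 nuclei, so 5 syllables.
Between /u/ (V1) and /i/ (V2): cluster /vl/ — /vl/ is itself a permitted onset, so the whole cluster goes right; preceding coda = ∅.
Between /i/ (V2) and /i/ (V3): /kd/; trying suffixes from longest down, /d/ is the first permitted one, so coda /k/ | onset /d/.
Between /i/ (V3) and /i/ (V4): /sksp/ — longest licit onset from the right is /sp/, leaving /sk/ as coda.
Between /i/ (V4) and /i/ (V5): /kl/ — entire cluster is a permitted onset → onset /kl/, coda ∅.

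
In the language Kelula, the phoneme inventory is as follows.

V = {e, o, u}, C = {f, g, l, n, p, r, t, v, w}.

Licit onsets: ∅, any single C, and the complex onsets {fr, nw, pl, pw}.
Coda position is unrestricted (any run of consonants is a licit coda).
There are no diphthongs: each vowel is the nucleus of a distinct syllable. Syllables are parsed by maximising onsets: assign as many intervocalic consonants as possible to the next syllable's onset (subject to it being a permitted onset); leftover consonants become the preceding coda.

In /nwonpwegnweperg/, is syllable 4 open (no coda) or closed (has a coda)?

closed

Nuclei (vowels): o, e, e, e → 4 syllables.
V1 /o/ – V2 /e/: /npw/ splits as /n/ + /pw/ (/pw/ is the longest suffix that is a licit onset).
V2 /e/ – V3 /e/: /gnw/ splits as /g/ + /nw/ (/nw/ is the longest suffix that is a licit onset).
V3 /e/ – V4 /e/: /p/ is a single consonant, so it becomes the next onset.
Putting it together: nwon.pweg.nwe.perg.
Syllable 4 is /perg/ with coda /rg/, so it is closed.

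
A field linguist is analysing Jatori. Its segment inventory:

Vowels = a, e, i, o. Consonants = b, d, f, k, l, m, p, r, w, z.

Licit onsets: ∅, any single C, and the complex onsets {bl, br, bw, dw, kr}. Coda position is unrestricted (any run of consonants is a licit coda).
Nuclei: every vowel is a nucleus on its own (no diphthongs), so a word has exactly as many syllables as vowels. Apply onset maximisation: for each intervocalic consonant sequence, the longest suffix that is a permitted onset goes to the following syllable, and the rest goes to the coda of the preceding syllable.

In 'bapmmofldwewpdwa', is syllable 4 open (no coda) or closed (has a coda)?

Nuclei (vowels): a, o, e, a → 4 syllables.
/a…o/ gap (V1→V2): cluster /pmm/ — the longest permitted-onset suffix is /m/; onset = /m/, preceding coda = /pm/.
/o…e/ gap (V2→V3): cluster /fldw/ — the longest permitted-onset suffix is /dw/; onset = /dw/, preceding coda = /fl/.
/e…a/ gap (V3→V4): /wpdw/ splits as /wp/ + /dw/ (/dw/ is the longest suffix that is a licit onset).
So the parse is bapm.mofl.dwewp.dwa.
Syllable 4 is /dwa/; it ends in its nucleus with no coda, so it is open.

open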